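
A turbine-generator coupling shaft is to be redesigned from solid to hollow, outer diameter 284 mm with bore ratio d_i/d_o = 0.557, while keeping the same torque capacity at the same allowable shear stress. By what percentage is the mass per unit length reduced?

26.2 %

Equal τ_max and T ⇒ the solid shaft needs d_s³ = d_o³(1−k⁴), so d_s = 284·(1−0.557⁴)^(1/3) = 274.6 mm.
Area ratio A_h/A_s = d_o²(1−k²)/d_s² = (1−k²)/(1−k⁴)^(2/3) = 0.7379.
Mass saving = 1 − 0.7379 = 26.2 %.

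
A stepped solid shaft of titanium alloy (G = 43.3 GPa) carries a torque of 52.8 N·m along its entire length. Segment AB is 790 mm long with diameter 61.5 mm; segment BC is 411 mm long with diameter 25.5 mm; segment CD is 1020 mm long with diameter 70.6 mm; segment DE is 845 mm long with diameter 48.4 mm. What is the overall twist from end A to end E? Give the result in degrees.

J_AB = π(0.0615)⁴/32 = 1.40×10^-6 m⁴; J_BC = π(0.0255)⁴/32 = 4.15×10^-8 m⁴; J_CD = π(0.0706)⁴/32 = 2.44×10^-6 m⁴; J_DE = π(0.0484)⁴/32 = 5.39×10^-7 m⁴.
θ = (T/G)·Σ L_i/J_i = (52.80/43.3×10⁹)·(0.790/1.40×10^-6 + 0.411/4.15×10^-8 + 1.02/2.44×10^-6 + 0.845/5.39×10^-7) = 0.01518 rad.

0.870°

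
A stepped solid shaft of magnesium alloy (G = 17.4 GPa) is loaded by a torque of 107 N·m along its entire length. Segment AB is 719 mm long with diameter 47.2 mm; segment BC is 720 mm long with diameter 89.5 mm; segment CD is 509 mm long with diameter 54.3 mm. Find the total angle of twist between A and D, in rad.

J_AB = π(0.0472)⁴/32 = 4.87×10^-7 m⁴; J_BC = π(0.0895)⁴/32 = 6.30×10^-6 m⁴; J_CD = π(0.0543)⁴/32 = 8.53×10^-7 m⁴.
θ = (T/G)·Σ L_i/J_i = (107.0/17.4×10⁹)·(0.719/4.87×10^-7 + 0.720/6.30×10^-6 + 0.509/8.53×10^-7) = 0.01344 rad.

0.0134 rad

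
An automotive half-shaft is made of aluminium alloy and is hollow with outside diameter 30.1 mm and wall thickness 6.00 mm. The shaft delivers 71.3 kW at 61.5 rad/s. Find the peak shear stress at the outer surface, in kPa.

ω = 61.5 rad/s, so T = P/ω = 71.3×10³ / 61.50 = 1159 N·m.
J = π(d_o⁴ − d_i⁴)/32 = π(0.0301⁴ − 0.0181⁴)/32 = 7.005×10^-8 m⁴.
τ_max = T·r/J = 1159 × 0.0151 / 7.005×10^-8 = 2.491×10^8 Pa.

249000 kPa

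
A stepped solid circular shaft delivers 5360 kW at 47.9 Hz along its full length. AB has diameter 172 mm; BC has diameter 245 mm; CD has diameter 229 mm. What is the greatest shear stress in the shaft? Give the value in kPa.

ω = 2π·47.9 = 301.0 rad/s, so T = P/ω = 5360×10³ / 301.0 = 17810 N·m.
Under the same torque, τ_max = 16T/(πd³) is largest where d is smallest — segment AB (d = 172 mm).
τ_max = 16·17810/(π·(0.172)³) = 1.783×10^7 Pa.

17800 kPa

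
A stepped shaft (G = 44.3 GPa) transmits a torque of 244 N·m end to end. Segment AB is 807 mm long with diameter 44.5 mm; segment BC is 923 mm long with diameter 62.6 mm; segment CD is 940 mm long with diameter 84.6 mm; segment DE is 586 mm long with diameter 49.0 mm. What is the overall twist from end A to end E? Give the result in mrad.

J_AB = π(0.0445)⁴/32 = 3.85×10^-7 m⁴; J_BC = π(0.0626)⁴/32 = 1.51×10^-6 m⁴; J_CD = π(0.0846)⁴/32 = 5.03×10^-6 m⁴; J_DE = π(0.0490)⁴/32 = 5.66×10^-7 m⁴.
θ = (T/G)·Σ L_i/J_i = (244.0/44.3×10⁹)·(0.807/3.85×10^-7 + 0.923/1.51×10^-6 + 0.940/5.03×10^-6 + 0.586/5.66×10^-7) = 0.02165 rad.

21.7 mrad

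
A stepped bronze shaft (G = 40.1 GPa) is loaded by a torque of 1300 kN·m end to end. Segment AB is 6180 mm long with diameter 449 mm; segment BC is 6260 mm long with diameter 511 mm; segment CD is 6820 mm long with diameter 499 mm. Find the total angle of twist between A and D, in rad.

J_AB = π(0.449)⁴/32 = 3.99×10^-3 m⁴; J_BC = π(0.511)⁴/32 = 6.69×10^-3 m⁴; J_CD = π(0.499)⁴/32 = 6.09×10^-3 m⁴.
θ = (T/G)·Σ L_i/J_i = (1.300e6/40.1×10⁹)·(6.18/3.99×10^-3 + 6.26/6.69×10^-3 + 6.82/6.09×10^-3) = 0.1169 rad.

0.117 rad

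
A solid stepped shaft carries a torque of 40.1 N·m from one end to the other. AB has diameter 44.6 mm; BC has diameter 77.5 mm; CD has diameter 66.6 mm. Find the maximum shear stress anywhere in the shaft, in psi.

334 psi

Under the same torque, τ_max = 16T/(πd³) is largest where d is smallest — segment AB (d = 44.6 mm).
τ_max = 16·40.10/(π·(0.0446)³) = 2.302×10^6 Pa.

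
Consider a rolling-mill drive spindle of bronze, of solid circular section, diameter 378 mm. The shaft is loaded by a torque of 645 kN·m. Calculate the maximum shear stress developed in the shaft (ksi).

8.82 ksi

J = πd⁴/32 = π(0.378)⁴/32 = 2.004×10^-3 m⁴.
τ_max = T·r/J = 645000 × 0.189 / 2.004×10^-3 = 6.082×10^7 Pa.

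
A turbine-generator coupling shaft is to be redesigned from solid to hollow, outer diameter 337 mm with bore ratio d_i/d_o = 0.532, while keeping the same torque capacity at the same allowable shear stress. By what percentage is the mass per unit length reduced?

24.2 %

Equal τ_max and T ⇒ the solid shaft needs d_s³ = d_o³(1−k⁴), so d_s = 337·(1−0.532⁴)^(1/3) = 327.8 mm.
Area ratio A_h/A_s = d_o²(1−k²)/d_s² = (1−k²)/(1−k⁴)^(2/3) = 0.7580.
Mass saving = 1 − 0.7580 = 24.2 %.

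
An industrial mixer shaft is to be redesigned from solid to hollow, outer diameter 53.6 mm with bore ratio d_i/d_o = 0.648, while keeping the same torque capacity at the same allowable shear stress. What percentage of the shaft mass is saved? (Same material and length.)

34.0 %

Equal τ_max and T ⇒ the solid shaft needs d_s³ = d_o³(1−k⁴), so d_s = 53.6·(1−0.648⁴)^(1/3) = 50.24 mm.
Area ratio A_h/A_s = d_o²(1−k²)/d_s² = (1−k²)/(1−k⁴)^(2/3) = 0.6602.
Mass saving = 1 − 0.6602 = 34.0 %.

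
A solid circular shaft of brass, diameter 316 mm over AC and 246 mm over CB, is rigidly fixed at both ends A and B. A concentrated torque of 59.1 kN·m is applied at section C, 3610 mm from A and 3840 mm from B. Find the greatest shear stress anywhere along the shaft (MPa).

7.09 MPa

Compatibility: T_A·a/J_AC = T_B·b/J_CB with T_A + T_B = T₀.
J_AC = 9.79×10^-4 m⁴, J_CB = 3.60×10^-4 m⁴, so T_A = T₀·(J_AC/a)/((J_AC/a)+(J_CB/b)) = 43930 N·m, T_B = 15170 N·m.
τ in each portion: τ_AC = 7.09×10^6 Pa, τ_CB = 5.19×10^6 Pa; maximum is in AC.
τ_max = T_AC·r/J = 43930·0.158/9.79×10^-4 = 7.091×10^6 Pa.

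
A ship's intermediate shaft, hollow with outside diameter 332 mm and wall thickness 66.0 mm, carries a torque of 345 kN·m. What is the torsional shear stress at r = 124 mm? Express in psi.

J = π(d_o⁴ − d_i⁴)/32 = π(0.332⁴ − 0.200⁴)/32 = 1.036×10^-3 m⁴.
Shear stress varies linearly with radius: τ = T·r/J = 345000 × 0.124 / 1.036×10^-3 = 4.131×10^7 Pa.

5990 psi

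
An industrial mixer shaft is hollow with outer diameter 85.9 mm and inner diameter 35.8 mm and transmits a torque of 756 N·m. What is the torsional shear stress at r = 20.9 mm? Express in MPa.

3.05 MPa

J = π(d_o⁴ − d_i⁴)/32 = π(0.0859⁴ − 0.0358⁴)/32 = 5.184×10^-6 m⁴.
Shear stress varies linearly with radius: τ = T·r/J = 756.0 × 0.0209 / 5.184×10^-6 = 3.048×10^6 Pa.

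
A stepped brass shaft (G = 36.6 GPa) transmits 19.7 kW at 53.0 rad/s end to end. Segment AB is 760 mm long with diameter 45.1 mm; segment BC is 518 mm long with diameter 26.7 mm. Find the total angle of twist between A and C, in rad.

ω = 53.0 rad/s, so T = P/ω = 19.7×10³ / 53.00 = 371.7 N·m.
J_AB = π(0.0451)⁴/32 = 4.06×10^-7 m⁴; J_BC = π(0.0267)⁴/32 = 4.99×10^-8 m⁴.
θ = (T/G)·Σ L_i/J_i = (371.7/36.6×10⁹)·(0.760/4.06×10^-7 + 0.518/4.99×10^-8) = 0.1244 rad.

0.124 rad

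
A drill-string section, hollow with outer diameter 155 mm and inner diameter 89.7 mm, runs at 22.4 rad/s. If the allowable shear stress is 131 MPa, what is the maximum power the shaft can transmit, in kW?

J = π(d_o⁴ − d_i⁴)/32 = π(0.155⁴ − 0.0897⁴)/32 = 5.031×10^-5 m⁴.
T_max = τ_allow·J/r = 1.31×10^8 × 5.031×10^-5 / 0.0775 = 85040 N·m.
ω = 22.4 rad/s, so P_max = T_max·ω = 1.905×10^6 W.

1900 kW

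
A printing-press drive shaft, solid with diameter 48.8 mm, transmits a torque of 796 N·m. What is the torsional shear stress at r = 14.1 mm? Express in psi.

J = πd⁴/32 = π(0.0488)⁴/32 = 5.568×10^-7 m⁴.
Shear stress varies linearly with radius: τ = T·r/J = 796.0 × 0.0141 / 5.568×10^-7 = 2.016×10^7 Pa.

2920 psi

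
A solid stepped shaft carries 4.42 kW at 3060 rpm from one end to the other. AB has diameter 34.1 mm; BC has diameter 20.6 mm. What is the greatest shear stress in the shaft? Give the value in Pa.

8.04e6 Pa

ω = 2π·3060/60 = 320.4 rad/s, so T = P/ω = 4.42×10³ / 320.4 = 13.79 N·m.
Under the same torque, τ_max = 16T/(πd³) is largest where d is smallest — segment BC (d = 20.6 mm).
τ_max = 16·13.79/(π·(0.0206)³) = 8.036×10^6 Pa.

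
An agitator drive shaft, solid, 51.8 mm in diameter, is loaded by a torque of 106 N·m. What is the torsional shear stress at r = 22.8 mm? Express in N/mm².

3.42 N/mm²

J = πd⁴/32 = π(0.0518)⁴/32 = 7.068×10^-7 m⁴.
Shear stress varies linearly with radius: τ = T·r/J = 106.0 × 0.0228 / 7.068×10^-7 = 3.419×10^6 Pa.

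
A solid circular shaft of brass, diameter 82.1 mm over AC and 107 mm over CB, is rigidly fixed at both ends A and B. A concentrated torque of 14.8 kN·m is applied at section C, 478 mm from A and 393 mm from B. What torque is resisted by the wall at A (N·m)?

Compatibility: T_A·a/J_AC = T_B·b/J_CB with T_A + T_B = T₀.
J_AC = 4.46×10^-6 m⁴, J_CB = 1.29×10^-5 m⁴, so T_A = T₀·(J_AC/a)/((J_AC/a)+(J_CB/b)) = 3282 N·m, T_B = 11520 N·m.

3280 N·m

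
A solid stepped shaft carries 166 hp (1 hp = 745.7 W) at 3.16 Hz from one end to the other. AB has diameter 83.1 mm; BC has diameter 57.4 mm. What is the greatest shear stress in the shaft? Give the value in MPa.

168 MPa

ω = 2π·3.16 = 19.85 rad/s, so T = P/ω = 166×745.7 / 19.85 = 6235 N·m.
Under the same torque, τ_max = 16T/(πd³) is largest where d is smallest — segment BC (d = 57.4 mm).
τ_max = 16·6235/(π·(0.0574)³) = 1.679×10^8 Pa.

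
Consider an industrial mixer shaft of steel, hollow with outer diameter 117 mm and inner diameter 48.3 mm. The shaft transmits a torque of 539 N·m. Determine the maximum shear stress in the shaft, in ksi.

J = π(d_o⁴ − d_i⁴)/32 = π(0.117⁴ − 0.0483⁴)/32 = 1.786×10^-5 m⁴.
τ_max = T·r/J = 539.0 × 0.0585 / 1.786×10^-5 = 1.765×10^6 Pa.

0.256 ksi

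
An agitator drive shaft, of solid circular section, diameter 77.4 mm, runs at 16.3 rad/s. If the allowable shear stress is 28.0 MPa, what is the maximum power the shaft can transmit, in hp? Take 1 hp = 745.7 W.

55.7 hp

J = πd⁴/32 = π(0.0774)⁴/32 = 3.523×10^-6 m⁴.
T_max = τ_allow·J/r = 2.80×10^7 × 3.523×10^-6 / 0.0387 = 2549 N·m.
ω = 16.3 rad/s, so P_max = T_max·ω = 4.155×10^4 W.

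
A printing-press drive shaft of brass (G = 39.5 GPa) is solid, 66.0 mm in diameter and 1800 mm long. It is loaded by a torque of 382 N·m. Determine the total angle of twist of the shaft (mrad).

9.34 mrad

J = πd⁴/32 = π(0.0660)⁴/32 = 1.863×10^-6 m⁴.
θ = T·L/(G·J) = 382.0 × 1.80 / (39.5×10⁹ × 1.863×10^-6) = 9.345×10^-3 rad.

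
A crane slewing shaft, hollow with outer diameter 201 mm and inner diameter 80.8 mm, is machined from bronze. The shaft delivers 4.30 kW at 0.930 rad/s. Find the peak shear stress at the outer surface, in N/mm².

2.98 N/mm²

ω = 0.930 rad/s, so T = P/ω = 4.30×10³ / 0.9300 = 4624 N·m.
J = π(d_o⁴ − d_i⁴)/32 = π(0.201⁴ − 0.0808⁴)/32 = 1.561×10^-4 m⁴.
τ_max = T·r/J = 4624 × 0.101 / 1.561×10^-4 = 2.978×10^6 Pa.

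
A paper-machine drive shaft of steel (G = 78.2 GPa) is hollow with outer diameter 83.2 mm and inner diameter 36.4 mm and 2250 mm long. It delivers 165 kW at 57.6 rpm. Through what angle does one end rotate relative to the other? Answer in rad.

0.174 rad

ω = 2π·57.6/60 = 6.032 rad/s, so T = P/ω = 165×10³ / 6.032 = 27350 N·m.
J = π(d_o⁴ − d_i⁴)/32 = π(0.0832⁴ − 0.0364⁴)/32 = 4.532×10^-6 m⁴.
θ = T·L/(G·J) = 27350 × 2.25 / (78.2×10⁹ × 4.532×10^-6) = 0.1737 rad.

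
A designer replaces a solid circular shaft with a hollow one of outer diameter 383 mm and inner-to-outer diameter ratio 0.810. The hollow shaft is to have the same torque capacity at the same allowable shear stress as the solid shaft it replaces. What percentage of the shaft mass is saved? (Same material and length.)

49.9 %

Equal τ_max and T ⇒ the solid shaft needs d_s³ = d_o³(1−k⁴), so d_s = 383·(1−0.810⁴)^(1/3) = 317.5 mm.
Area ratio A_h/A_s = d_o²(1−k²)/d_s² = (1−k²)/(1−k⁴)^(2/3) = 0.5005.
Mass saving = 1 − 0.5005 = 49.9 %.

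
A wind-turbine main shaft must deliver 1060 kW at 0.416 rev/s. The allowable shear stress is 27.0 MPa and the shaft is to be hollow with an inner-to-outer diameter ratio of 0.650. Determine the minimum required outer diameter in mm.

453 mm

ω = 2π·0.416 = 2.614 rad/s, so T = P/ω = 1060×10³ / 2.614 = 405500 N·m.
For a hollow shaft with d_i/d_o = 0.650: τ_max = 16T/(π d_o³ (1−k⁴)), so d_o = [16T/(π τ_allow (1−k⁴))]^(1/3) = [16·405500/(π·2.70×10^7·0.8215)]^(1/3) = 0.4533 m.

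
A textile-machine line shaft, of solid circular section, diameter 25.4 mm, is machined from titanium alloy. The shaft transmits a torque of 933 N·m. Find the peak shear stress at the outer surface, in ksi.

J = πd⁴/32 = π(0.0254)⁴/32 = 4.086×10^-8 m⁴.
τ_max = T·r/J = 933.0 × 0.0127 / 4.086×10^-8 = 2.900×10^8 Pa.

42.1 ksi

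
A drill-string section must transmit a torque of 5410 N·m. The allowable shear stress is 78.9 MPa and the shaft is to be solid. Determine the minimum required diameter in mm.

For a solid shaft τ_max = 16T/(πd³), so d = (16T/(π τ_allow))^(1/3) = (16·5410/(π·7.89×10^7))^(1/3) = 0.07042 m.

70.4 mm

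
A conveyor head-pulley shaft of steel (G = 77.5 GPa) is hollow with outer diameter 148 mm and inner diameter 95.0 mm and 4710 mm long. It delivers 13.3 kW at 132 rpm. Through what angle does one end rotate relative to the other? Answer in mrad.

ω = 2π·132/60 = 13.82 rad/s, so T = P/ω = 13.3×10³ / 13.82 = 962.2 N·m.
J = π(d_o⁴ − d_i⁴)/32 = π(0.148⁴ − 0.0950⁴)/32 = 3.911×10^-5 m⁴.
θ = T·L/(G·J) = 962.2 × 4.71 / (77.5×10⁹ × 3.911×10^-5) = 1.495×10^-3 rad.

1.50 mrad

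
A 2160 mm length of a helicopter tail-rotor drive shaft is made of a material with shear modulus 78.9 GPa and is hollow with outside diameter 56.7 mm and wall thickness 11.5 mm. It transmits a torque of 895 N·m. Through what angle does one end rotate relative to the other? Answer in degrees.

1.58°

J = π(d_o⁴ − d_i⁴)/32 = π(0.0567⁴ − 0.0337⁴)/32 = 8.881×10^-7 m⁴.
θ = T·L/(G·J) = 895.0 × 2.16 / (78.9×10⁹ × 8.881×10^-7) = 0.02759 rad.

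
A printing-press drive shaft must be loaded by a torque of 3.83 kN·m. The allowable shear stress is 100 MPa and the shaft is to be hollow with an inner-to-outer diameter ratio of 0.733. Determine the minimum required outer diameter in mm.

65.0 mm

For a hollow shaft with d_i/d_o = 0.733: τ_max = 16T/(π d_o³ (1−k⁴)), so d_o = [16T/(π τ_allow (1−k⁴))]^(1/3) = [16·3830/(π·1.00×10^8·0.7113)]^(1/3) = 0.06497 m.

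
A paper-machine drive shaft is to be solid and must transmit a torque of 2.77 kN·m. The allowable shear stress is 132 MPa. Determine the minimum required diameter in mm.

For a solid shaft τ_max = 16T/(πd³), so d = (16T/(π τ_allow))^(1/3) = (16·2770/(π·1.32×10^8))^(1/3) = 0.04746 m.

47.5 mm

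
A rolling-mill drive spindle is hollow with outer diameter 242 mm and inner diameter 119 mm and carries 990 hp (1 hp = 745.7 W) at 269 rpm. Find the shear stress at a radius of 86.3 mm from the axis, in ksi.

1.03 ksi

ω = 2π·269/60 = 28.17 rad/s, so T = P/ω = 990×745.7 / 28.17 = 26210 N·m.
J = π(d_o⁴ − d_i⁴)/32 = π(0.242⁴ − 0.119⁴)/32 = 3.170×10^-4 m⁴.
Shear stress varies linearly with radius: τ = T·r/J = 26210 × 0.0863 / 3.170×10^-4 = 7.134×10^6 Pa.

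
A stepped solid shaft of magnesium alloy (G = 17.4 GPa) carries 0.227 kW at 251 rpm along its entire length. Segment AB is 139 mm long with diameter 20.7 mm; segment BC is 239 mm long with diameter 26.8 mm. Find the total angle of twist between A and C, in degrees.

ω = 2π·251/60 = 26.28 rad/s, so T = P/ω = 0.227×10³ / 26.28 = 8.636 N·m.
J_AB = π(0.0207)⁴/32 = 1.80×10^-8 m⁴; J_BC = π(0.0268)⁴/32 = 5.06×10^-8 m⁴.
θ = (T/G)·Σ L_i/J_i = (8.636/17.4×10⁹)·(0.139/1.80×10^-8 + 0.239/5.06×10^-8) = 6.170×10^-3 rad.

0.353°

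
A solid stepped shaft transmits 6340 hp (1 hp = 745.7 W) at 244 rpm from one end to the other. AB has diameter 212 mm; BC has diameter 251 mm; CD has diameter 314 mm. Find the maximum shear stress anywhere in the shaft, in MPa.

98.9 MPa

ω = 2π·244/60 = 25.55 rad/s, so T = P/ω = 6340×745.7 / 25.55 = 185000 N·m.
Under the same torque, τ_max = 16T/(πd³) is largest where d is smallest — segment AB (d = 212 mm).
τ_max = 16·185000/(π·(0.212)³) = 9.890×10^7 Pa.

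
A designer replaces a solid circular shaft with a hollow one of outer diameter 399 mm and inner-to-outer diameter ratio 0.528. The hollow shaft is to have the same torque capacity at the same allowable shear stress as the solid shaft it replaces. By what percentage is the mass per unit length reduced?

23.9 %

Equal τ_max and T ⇒ the solid shaft needs d_s³ = d_o³(1−k⁴), so d_s = 399·(1−0.528⁴)^(1/3) = 388.4 mm.
Area ratio A_h/A_s = d_o²(1−k²)/d_s² = (1−k²)/(1−k⁴)^(2/3) = 0.7612.
Mass saving = 1 − 0.7612 = 23.9 %.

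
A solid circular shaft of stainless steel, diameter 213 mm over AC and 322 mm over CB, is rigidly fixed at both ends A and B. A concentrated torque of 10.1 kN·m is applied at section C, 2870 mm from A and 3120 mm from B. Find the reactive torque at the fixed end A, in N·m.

Compatibility: T_A·a/J_AC = T_B·b/J_CB with T_A + T_B = T₀.
J_AC = 2.02×10^-4 m⁴, J_CB = 1.06×10^-3 m⁴, so T_A = T₀·(J_AC/a)/((J_AC/a)+(J_CB/b)) = 1740 N·m, T_B = 8360 N·m.

1740 N·m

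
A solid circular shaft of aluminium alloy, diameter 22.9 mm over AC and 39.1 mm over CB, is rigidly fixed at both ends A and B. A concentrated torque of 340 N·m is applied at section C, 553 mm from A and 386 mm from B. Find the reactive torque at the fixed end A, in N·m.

Compatibility: T_A·a/J_AC = T_B·b/J_CB with T_A + T_B = T₀.
J_AC = 2.70×10^-8 m⁴, J_CB = 2.29×10^-7 m⁴, so T_A = T₀·(J_AC/a)/((J_AC/a)+(J_CB/b)) = 25.80 N·m, T_B = 314.2 N·m.

25.8 N·m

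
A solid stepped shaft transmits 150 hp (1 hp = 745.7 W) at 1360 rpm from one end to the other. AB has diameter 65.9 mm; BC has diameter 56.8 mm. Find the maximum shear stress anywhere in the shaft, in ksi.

3.17 ksi

ω = 2π·1360/60 = 142.4 rad/s, so T = P/ω = 150×745.7 / 142.4 = 785.4 N·m.
Under the same torque, τ_max = 16T/(πd³) is largest where d is smallest — segment BC (d = 56.8 mm).
τ_max = 16·785.4/(π·(0.0568)³) = 2.183×10^7 Pa.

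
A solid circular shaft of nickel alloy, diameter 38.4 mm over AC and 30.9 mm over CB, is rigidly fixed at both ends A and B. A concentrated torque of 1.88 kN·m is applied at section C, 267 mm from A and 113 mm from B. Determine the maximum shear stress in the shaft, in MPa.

Compatibility: T_A·a/J_AC = T_B·b/J_CB with T_A + T_B = T₀.
J_AC = 2.13×10^-7 m⁴, J_CB = 8.95×10^-8 m⁴, so T_A = T₀·(J_AC/a)/((J_AC/a)+(J_CB/b)) = 944.4 N·m, T_B = 935.6 N·m.
τ in each portion: τ_AC = 8.49×10^7 Pa, τ_CB = 1.62×10^8 Pa; maximum is in CB.
τ_max = T_CB·r/J = 935.6·0.0154/8.95×10^-8 = 1.615×10^8 Pa.

162 MPa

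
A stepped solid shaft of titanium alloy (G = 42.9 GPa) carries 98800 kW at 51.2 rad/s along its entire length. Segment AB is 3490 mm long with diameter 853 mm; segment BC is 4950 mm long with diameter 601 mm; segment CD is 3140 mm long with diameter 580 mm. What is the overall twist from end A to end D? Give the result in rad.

0.0331 rad

ω = 51.2 rad/s, so T = P/ω = 98800×10³ / 51.20 = 1.930e6 N·m.
J_AB = π(0.853)⁴/32 = 0.0520 m⁴; J_BC = π(0.601)⁴/32 = 0.0128 m⁴; J_CD = π(0.580)⁴/32 = 0.0111 m⁴.
θ = (T/G)·Σ L_i/J_i = (1.930e6/42.9×10⁹)·(3.49/0.0520 + 4.95/0.0128 + 3.14/0.0111) = 0.03312 rad.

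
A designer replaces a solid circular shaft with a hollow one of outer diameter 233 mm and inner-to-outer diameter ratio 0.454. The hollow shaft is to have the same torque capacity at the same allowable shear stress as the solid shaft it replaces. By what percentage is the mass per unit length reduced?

Equal τ_max and T ⇒ the solid shaft needs d_s³ = d_o³(1−k⁴), so d_s = 233·(1−0.454⁴)^(1/3) = 229.7 mm.
Area ratio A_h/A_s = d_o²(1−k²)/d_s² = (1−k²)/(1−k⁴)^(2/3) = 0.8172.
Mass saving = 1 − 0.8172 = 18.3 %.

18.3 %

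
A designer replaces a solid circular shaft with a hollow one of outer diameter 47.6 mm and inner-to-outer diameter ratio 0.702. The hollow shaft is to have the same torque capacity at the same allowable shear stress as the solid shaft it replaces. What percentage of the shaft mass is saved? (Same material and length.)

38.9 %

Equal τ_max and T ⇒ the solid shaft needs d_s³ = d_o³(1−k⁴), so d_s = 47.6·(1−0.702⁴)^(1/3) = 43.38 mm.
Area ratio A_h/A_s = d_o²(1−k²)/d_s² = (1−k²)/(1−k⁴)^(2/3) = 0.6106.
Mass saving = 1 − 0.6106 = 38.9 %.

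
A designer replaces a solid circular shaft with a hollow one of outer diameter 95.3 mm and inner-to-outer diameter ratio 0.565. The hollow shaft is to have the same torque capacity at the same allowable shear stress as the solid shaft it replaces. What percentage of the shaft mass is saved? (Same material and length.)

26.9 %

Equal τ_max and T ⇒ the solid shaft needs d_s³ = d_o³(1−k⁴), so d_s = 95.3·(1−0.565⁴)^(1/3) = 91.95 mm.
Area ratio A_h/A_s = d_o²(1−k²)/d_s² = (1−k²)/(1−k⁴)^(2/3) = 0.7313.
Mass saving = 1 − 0.7313 = 26.9 %.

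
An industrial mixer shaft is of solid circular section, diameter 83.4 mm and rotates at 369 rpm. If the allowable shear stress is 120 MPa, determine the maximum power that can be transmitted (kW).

528 kW

J = πd⁴/32 = π(0.0834)⁴/32 = 4.750×10^-6 m⁴.
T_max = τ_allow·J/r = 1.20×10^8 × 4.750×10^-6 / 0.0417 = 13670 N·m.
ω = 2π·369/60 = 38.64 rad/s, so P_max = T_max·ω = 5.282×10^5 W.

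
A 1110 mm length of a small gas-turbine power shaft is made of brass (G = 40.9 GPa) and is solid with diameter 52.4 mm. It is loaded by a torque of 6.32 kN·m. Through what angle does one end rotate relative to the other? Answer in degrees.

13.3°

J = πd⁴/32 = π(0.0524)⁴/32 = 7.402×10^-7 m⁴.
θ = T·L/(G·J) = 6320 × 1.11 / (40.9×10⁹ × 7.402×10^-7) = 0.2317 rad.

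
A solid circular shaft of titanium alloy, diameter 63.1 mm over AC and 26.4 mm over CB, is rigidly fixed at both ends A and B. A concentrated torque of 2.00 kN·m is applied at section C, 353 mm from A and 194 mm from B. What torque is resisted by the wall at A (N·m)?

Compatibility: T_A·a/J_AC = T_B·b/J_CB with T_A + T_B = T₀.
J_AC = 1.56×10^-6 m⁴, J_CB = 4.77×10^-8 m⁴, so T_A = T₀·(J_AC/a)/((J_AC/a)+(J_CB/b)) = 1894 N·m, T_B = 105.6 N·m.

1890 N·m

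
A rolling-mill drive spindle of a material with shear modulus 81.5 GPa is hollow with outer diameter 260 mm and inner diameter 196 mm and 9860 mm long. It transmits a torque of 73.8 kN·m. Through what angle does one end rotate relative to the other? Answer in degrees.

1.68°

J = π(d_o⁴ − d_i⁴)/32 = π(0.260⁴ − 0.196⁴)/32 = 3.037×10^-4 m⁴.
θ = T·L/(G·J) = 73800 × 9.86 / (81.5×10⁹ × 3.037×10^-4) = 0.02939 rad.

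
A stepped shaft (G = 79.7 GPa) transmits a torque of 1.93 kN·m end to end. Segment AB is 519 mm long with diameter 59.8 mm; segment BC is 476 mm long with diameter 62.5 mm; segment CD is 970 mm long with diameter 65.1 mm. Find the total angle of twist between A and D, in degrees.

1.78°

J_AB = π(0.0598)⁴/32 = 1.26×10^-6 m⁴; J_BC = π(0.0625)⁴/32 = 1.50×10^-6 m⁴; J_CD = π(0.0651)⁴/32 = 1.76×10^-6 m⁴.
θ = (T/G)·Σ L_i/J_i = (1930/79.7×10⁹)·(0.519/1.26×10^-6 + 0.476/1.50×10^-6 + 0.970/1.76×10^-6) = 0.03103 rad.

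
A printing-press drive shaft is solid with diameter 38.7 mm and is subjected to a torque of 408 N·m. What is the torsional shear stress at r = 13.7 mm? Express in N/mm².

J = πd⁴/32 = π(0.0387)⁴/32 = 2.202×10^-7 m⁴.
Shear stress varies linearly with radius: τ = T·r/J = 408.0 × 0.0137 / 2.202×10^-7 = 2.538×10^7 Pa.

25.4 N/mm²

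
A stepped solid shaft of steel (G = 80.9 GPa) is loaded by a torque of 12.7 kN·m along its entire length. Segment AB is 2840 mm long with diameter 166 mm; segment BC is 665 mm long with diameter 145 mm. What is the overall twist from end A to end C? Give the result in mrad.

8.39 mrad

J_AB = π(0.166)⁴/32 = 7.45×10^-5 m⁴; J_BC = π(0.145)⁴/32 = 4.34×10^-5 m⁴.
θ = (T/G)·Σ L_i/J_i = (12700/80.9×10⁹)·(2.84/7.45×10^-5 + 0.665/4.34×10^-5) = 8.386×10^-3 rad.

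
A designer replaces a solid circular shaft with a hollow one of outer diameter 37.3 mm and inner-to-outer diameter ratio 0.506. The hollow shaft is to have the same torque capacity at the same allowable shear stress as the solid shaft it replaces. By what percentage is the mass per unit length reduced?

22.2 %

Equal τ_max and T ⇒ the solid shaft needs d_s³ = d_o³(1−k⁴), so d_s = 37.3·(1−0.506⁴)^(1/3) = 36.47 mm.
Area ratio A_h/A_s = d_o²(1−k²)/d_s² = (1−k²)/(1−k⁴)^(2/3) = 0.7784.
Mass saving = 1 − 0.7784 = 22.2 %.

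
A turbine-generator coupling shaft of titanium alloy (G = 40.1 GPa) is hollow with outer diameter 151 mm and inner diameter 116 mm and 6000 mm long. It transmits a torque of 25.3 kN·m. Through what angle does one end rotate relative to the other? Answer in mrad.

114 mrad

J = π(d_o⁴ − d_i⁴)/32 = π(0.151⁴ − 0.116⁴)/32 = 3.326×10^-5 m⁴.
θ = T·L/(G·J) = 25300 × 6.00 / (40.1×10⁹ × 3.326×10^-5) = 0.1138 rad.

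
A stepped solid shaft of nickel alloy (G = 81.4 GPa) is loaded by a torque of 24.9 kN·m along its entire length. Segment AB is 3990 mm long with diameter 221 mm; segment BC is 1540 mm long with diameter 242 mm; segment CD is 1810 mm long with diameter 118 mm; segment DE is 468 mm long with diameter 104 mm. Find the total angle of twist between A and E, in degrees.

2.76°

J_AB = π(0.221)⁴/32 = 2.34×10^-4 m⁴; J_BC = π(0.242)⁴/32 = 3.37×10^-4 m⁴; J_CD = π(0.118)⁴/32 = 1.90×10^-5 m⁴; J_DE = π(0.104)⁴/32 = 1.15×10^-5 m⁴.
θ = (T/G)·Σ L_i/J_i = (24900/81.4×10⁹)·(3.99/2.34×10^-4 + 1.54/3.37×10^-4 + 1.81/1.90×10^-5 + 0.468/1.15×10^-5) = 0.04816 rad.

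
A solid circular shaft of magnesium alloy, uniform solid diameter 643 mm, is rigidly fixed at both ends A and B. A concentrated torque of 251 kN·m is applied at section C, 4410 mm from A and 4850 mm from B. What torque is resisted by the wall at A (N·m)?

131000 N·m

With uniform GJ and both ends fixed, compatibility θ_AC = θ_CB gives T_A·a = T_B·b, together with T_A + T_B = T₀.
T_A = T₀·b/(a+b) = 251000·4850/9260 = 131500 N·m; T_B = 119500 N·m.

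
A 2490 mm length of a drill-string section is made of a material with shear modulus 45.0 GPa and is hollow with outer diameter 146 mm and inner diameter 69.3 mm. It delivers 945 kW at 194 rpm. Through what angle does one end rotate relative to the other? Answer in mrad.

60.8 mrad

ω = 2π·194/60 = 20.32 rad/s, so T = P/ω = 945×10³ / 20.32 = 46520 N·m.
J = π(d_o⁴ − d_i⁴)/32 = π(0.146⁴ − 0.0693⁴)/32 = 4.234×10^-5 m⁴.
θ = T·L/(G·J) = 46520 × 2.49 / (45.0×10⁹ × 4.234×10^-5) = 0.06079 rad.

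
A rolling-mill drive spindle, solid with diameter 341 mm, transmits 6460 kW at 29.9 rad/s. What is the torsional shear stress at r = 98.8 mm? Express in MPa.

ω = 29.9 rad/s, so T = P/ω = 6460×10³ / 29.90 = 216100 N·m.
J = πd⁴/32 = π(0.341)⁴/32 = 1.327×10^-3 m⁴.
Shear stress varies linearly with radius: τ = T·r/J = 216100 × 0.0988 / 1.327×10^-3 = 1.608×10^7 Pa.

16.1 MPa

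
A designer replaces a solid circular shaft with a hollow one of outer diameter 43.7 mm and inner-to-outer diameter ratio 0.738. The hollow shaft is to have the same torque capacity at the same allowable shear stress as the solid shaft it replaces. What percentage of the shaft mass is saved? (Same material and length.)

42.4 %

Equal τ_max and T ⇒ the solid shaft needs d_s³ = d_o³(1−k⁴), so d_s = 43.7·(1−0.738⁴)^(1/3) = 38.86 mm.
Area ratio A_h/A_s = d_o²(1−k²)/d_s² = (1−k²)/(1−k⁴)^(2/3) = 0.5757.
Mass saving = 1 − 0.5757 = 42.4 %.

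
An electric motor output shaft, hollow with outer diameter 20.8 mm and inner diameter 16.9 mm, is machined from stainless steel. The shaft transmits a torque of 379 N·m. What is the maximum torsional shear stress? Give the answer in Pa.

J = π(d_o⁴ − d_i⁴)/32 = π(0.0208⁴ − 0.0169⁴)/32 = 1.037×10^-8 m⁴.
τ_max = T·r/J = 379.0 × 0.0104 / 1.037×10^-8 = 3.802×10^8 Pa.

3.80e8 Pa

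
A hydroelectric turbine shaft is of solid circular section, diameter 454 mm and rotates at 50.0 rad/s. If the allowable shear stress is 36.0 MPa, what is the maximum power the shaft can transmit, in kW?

J = πd⁴/32 = π(0.454)⁴/32 = 4.171×10^-3 m⁴.
T_max = τ_allow·J/r = 3.60×10^7 × 4.171×10^-3 / 0.227 = 661500 N·m.
ω = 50.0 rad/s, so P_max = T_max·ω = 3.307×10^7 W.

33100 kW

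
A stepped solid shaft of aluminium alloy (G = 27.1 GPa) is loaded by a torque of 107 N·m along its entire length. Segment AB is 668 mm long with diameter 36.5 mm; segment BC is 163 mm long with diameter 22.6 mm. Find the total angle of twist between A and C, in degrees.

J_AB = π(0.0365)⁴/32 = 1.74×10^-7 m⁴; J_BC = π(0.0226)⁴/32 = 2.56×10^-8 m⁴.
θ = (T/G)·Σ L_i/J_i = (107.0/27.1×10⁹)·(0.668/1.74×10^-7 + 0.163/2.56×10^-8) = 0.04026 rad.

2.31°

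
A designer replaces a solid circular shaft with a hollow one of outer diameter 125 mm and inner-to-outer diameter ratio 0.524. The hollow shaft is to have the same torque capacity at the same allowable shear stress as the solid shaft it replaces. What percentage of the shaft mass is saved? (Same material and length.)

23.6 %

Equal τ_max and T ⇒ the solid shaft needs d_s³ = d_o³(1−k⁴), so d_s = 125·(1−0.524⁴)^(1/3) = 121.8 mm.
Area ratio A_h/A_s = d_o²(1−k²)/d_s² = (1−k²)/(1−k⁴)^(2/3) = 0.7643.
Mass saving = 1 − 0.7643 = 23.6 %.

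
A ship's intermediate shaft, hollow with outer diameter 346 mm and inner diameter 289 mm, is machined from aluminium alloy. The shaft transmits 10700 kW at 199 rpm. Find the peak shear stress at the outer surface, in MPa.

ω = 2π·199/60 = 20.84 rad/s, so T = P/ω = 10700×10³ / 20.84 = 513500 N·m.
J = π(d_o⁴ − d_i⁴)/32 = π(0.346⁴ − 0.289⁴)/32 = 7.222×10^-4 m⁴.
τ_max = T·r/J = 513500 × 0.173 / 7.222×10^-4 = 1.230×10^8 Pa.

123 MPa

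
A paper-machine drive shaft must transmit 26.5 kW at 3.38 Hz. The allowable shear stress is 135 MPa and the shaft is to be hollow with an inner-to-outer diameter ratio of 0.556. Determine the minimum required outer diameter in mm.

37.3 mm

ω = 2π·3.38 = 21.24 rad/s, so T = P/ω = 26.5×10³ / 21.24 = 1248 N·m.
For a hollow shaft with d_i/d_o = 0.556: τ_max = 16T/(π d_o³ (1−k⁴)), so d_o = [16T/(π τ_allow (1−k⁴))]^(1/3) = [16·1248/(π·1.35×10^8·0.9044)]^(1/3) = 0.03734 m.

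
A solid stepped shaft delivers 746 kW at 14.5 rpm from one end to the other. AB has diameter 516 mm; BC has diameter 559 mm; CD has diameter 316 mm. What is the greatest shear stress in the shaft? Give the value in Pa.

7.93e7 Pa

ω = 2π·14.5/60 = 1.518 rad/s, so T = P/ω = 746×10³ / 1.518 = 491300 N·m.
Under the same torque, τ_max = 16T/(πd³) is largest where d is smallest — segment CD (d = 316 mm).
τ_max = 16·491300/(π·(0.316)³) = 7.930×10^7 Pa.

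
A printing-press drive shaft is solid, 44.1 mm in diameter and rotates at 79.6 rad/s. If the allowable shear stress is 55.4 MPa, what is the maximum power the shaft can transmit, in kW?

74.3 kW

J = πd⁴/32 = π(0.0441)⁴/32 = 3.713×10^-7 m⁴.
T_max = τ_allow·J/r = 5.54×10^7 × 3.713×10^-7 / 0.0221 = 932.9 N·m.
ω = 79.6 rad/s, so P_max = T_max·ω = 7.426×10^4 W.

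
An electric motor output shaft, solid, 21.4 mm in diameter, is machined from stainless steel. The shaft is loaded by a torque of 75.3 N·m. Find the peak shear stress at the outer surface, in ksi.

5.68 ksi

J = πd⁴/32 = π(0.0214)⁴/32 = 2.059×10^-8 m⁴.
τ_max = T·r/J = 75.30 × 0.0107 / 2.059×10^-8 = 3.913×10^7 Pa.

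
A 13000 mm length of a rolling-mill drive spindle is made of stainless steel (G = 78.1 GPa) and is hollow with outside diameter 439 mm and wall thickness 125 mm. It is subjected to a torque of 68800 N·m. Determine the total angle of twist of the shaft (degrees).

J = π(d_o⁴ − d_i⁴)/32 = π(0.439⁴ − 0.189⁴)/32 = 3.521×10^-3 m⁴.
θ = T·L/(G·J) = 68800 × 13.0 / (78.1×10⁹ × 3.521×10^-3) = 3.252×10^-3 rad.

0.186°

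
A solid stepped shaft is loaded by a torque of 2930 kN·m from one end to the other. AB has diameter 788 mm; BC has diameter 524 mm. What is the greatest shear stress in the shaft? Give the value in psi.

Under the same torque, τ_max = 16T/(πd³) is largest where d is smallest — segment BC (d = 524 mm).
τ_max = 16·2.930e6/(π·(0.524)³) = 1.037×10^8 Pa.

15000 psi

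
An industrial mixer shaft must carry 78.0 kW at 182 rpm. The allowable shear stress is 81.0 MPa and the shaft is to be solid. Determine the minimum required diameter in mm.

ω = 2π·182/60 = 19.06 rad/s, so T = P/ω = 78.0×10³ / 19.06 = 4093 N·m.
For a solid shaft τ_max = 16T/(πd³), so d = (16T/(π τ_allow))^(1/3) = (16·4093/(π·8.10×10^7))^(1/3) = 0.06361 m.

63.6 mm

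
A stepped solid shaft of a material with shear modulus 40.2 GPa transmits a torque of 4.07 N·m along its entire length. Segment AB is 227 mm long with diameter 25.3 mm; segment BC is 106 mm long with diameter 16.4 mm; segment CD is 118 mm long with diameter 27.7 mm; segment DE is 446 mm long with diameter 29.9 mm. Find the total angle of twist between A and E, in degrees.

J_AB = π(0.0253)⁴/32 = 4.02×10^-8 m⁴; J_BC = π(0.0164)⁴/32 = 7.10×10^-9 m⁴; J_CD = π(0.0277)⁴/32 = 5.78×10^-8 m⁴; J_DE = π(0.0299)⁴/32 = 7.85×10^-8 m⁴.
θ = (T/G)·Σ L_i/J_i = (4.070/40.2×10⁹)·(0.227/4.02×10^-8 + 0.106/7.10×10^-9 + 0.118/5.78×10^-8 + 0.446/7.85×10^-8) = 2.865×10^-3 rad.

0.164°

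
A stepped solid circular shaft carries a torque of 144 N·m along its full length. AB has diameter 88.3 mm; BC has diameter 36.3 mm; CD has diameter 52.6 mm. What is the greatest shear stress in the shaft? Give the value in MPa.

15.3 MPa

Under the same torque, τ_max = 16T/(πd³) is largest where d is smallest — segment BC (d = 36.3 mm).
τ_max = 16·144.0/(π·(0.0363)³) = 1.533×10^7 Pa.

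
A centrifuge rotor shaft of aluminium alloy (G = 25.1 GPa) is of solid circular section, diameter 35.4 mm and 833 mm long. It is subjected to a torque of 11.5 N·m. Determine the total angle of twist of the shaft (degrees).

J = πd⁴/32 = π(0.0354)⁴/32 = 1.542×10^-7 m⁴.
θ = T·L/(G·J) = 11.50 × 0.833 / (25.1×10⁹ × 1.542×10^-7) = 2.475×10^-3 rad.

0.142°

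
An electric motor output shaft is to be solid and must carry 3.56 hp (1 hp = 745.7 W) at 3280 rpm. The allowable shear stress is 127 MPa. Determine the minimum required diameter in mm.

ω = 2π·3280/60 = 343.5 rad/s, so T = P/ω = 3.56×745.7 / 343.5 = 7.729 N·m.
For a solid shaft τ_max = 16T/(πd³), so d = (16T/(π τ_allow))^(1/3) = (16·7.729/(π·1.27×10^8))^(1/3) = 0.006767 m.

6.77 mm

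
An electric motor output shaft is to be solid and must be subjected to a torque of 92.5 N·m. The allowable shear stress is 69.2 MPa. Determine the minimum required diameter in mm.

For a solid shaft τ_max = 16T/(πd³), so d = (16T/(π τ_allow))^(1/3) = (16·92.50/(π·6.92×10^7))^(1/3) = 0.01895 m.

19.0 mm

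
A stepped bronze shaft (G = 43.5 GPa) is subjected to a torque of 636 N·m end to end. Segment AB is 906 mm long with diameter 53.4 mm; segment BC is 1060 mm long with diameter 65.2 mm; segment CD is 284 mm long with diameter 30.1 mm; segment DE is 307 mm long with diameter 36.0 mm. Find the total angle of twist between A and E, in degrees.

5.96°

J_AB = π(0.0534)⁴/32 = 7.98×10^-7 m⁴; J_BC = π(0.0652)⁴/32 = 1.77×10^-6 m⁴; J_CD = π(0.0301)⁴/32 = 8.06×10^-8 m⁴; J_DE = π(0.0360)⁴/32 = 1.65×10^-7 m⁴.
θ = (T/G)·Σ L_i/J_i = (636.0/43.5×10⁹)·(0.906/7.98×10^-7 + 1.06/1.77×10^-6 + 0.284/8.06×10^-8 + 0.307/1.65×10^-7) = 0.1041 rad.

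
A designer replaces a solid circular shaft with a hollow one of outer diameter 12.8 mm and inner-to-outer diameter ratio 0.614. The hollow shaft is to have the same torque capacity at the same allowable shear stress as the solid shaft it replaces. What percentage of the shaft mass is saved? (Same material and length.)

Equal τ_max and T ⇒ the solid shaft needs d_s³ = d_o³(1−k⁴), so d_s = 12.8·(1−0.614⁴)^(1/3) = 12.16 mm.
Area ratio A_h/A_s = d_o²(1−k²)/d_s² = (1−k²)/(1−k⁴)^(2/3) = 0.6900.
Mass saving = 1 − 0.6900 = 31.0 %.

31.0 %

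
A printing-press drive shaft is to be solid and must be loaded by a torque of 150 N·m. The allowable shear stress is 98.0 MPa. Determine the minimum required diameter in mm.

For a solid shaft τ_max = 16T/(πd³), so d = (16T/(π τ_allow))^(1/3) = (16·150.0/(π·9.80×10^7))^(1/3) = 0.01983 m.

19.8 mm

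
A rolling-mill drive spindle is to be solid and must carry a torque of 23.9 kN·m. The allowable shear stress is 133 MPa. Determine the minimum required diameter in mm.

97.1 mm

For a solid shaft τ_max = 16T/(πd³), so d = (16T/(π τ_allow))^(1/3) = (16·23900/(π·1.33×10^8))^(1/3) = 0.09709 m.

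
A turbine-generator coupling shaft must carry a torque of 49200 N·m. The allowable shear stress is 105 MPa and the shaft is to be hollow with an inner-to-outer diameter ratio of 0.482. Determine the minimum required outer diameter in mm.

136 mm

For a hollow shaft with d_i/d_o = 0.482: τ_max = 16T/(π d_o³ (1−k⁴)), so d_o = [16T/(π τ_allow (1−k⁴))]^(1/3) = [16·49200/(π·1.05×10^8·0.9460)]^(1/3) = 0.1361 m.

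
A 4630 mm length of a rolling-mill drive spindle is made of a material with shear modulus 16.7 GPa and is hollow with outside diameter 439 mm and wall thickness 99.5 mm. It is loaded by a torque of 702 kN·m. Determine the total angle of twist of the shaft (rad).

J = π(d_o⁴ − d_i⁴)/32 = π(0.439⁴ − 0.240⁴)/32 = 3.321×10^-3 m⁴.
θ = T·L/(G·J) = 702000 × 4.63 / (16.7×10⁹ × 3.321×10^-3) = 0.05861 rad.

0.0586 rad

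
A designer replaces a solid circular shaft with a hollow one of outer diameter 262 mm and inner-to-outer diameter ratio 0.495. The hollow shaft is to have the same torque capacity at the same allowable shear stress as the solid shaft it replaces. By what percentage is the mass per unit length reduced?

21.3 %

Equal τ_max and T ⇒ the solid shaft needs d_s³ = d_o³(1−k⁴), so d_s = 262·(1−0.495⁴)^(1/3) = 256.6 mm.
Area ratio A_h/A_s = d_o²(1−k²)/d_s² = (1−k²)/(1−k⁴)^(2/3) = 0.7868.
Mass saving = 1 − 0.7868 = 21.3 %.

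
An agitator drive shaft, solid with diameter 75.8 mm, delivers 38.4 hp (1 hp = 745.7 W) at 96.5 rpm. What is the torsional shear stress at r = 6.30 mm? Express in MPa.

5.51 MPa

ω = 2π·96.5/60 = 10.11 rad/s, so T = P/ω = 38.4×745.7 / 10.11 = 2834 N·m.
J = πd⁴/32 = π(0.0758)⁴/32 = 3.241×10^-6 m⁴.
Shear stress varies linearly with radius: τ = T·r/J = 2834 × 0.00630 / 3.241×10^-6 = 5.508×10^6 Pa.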